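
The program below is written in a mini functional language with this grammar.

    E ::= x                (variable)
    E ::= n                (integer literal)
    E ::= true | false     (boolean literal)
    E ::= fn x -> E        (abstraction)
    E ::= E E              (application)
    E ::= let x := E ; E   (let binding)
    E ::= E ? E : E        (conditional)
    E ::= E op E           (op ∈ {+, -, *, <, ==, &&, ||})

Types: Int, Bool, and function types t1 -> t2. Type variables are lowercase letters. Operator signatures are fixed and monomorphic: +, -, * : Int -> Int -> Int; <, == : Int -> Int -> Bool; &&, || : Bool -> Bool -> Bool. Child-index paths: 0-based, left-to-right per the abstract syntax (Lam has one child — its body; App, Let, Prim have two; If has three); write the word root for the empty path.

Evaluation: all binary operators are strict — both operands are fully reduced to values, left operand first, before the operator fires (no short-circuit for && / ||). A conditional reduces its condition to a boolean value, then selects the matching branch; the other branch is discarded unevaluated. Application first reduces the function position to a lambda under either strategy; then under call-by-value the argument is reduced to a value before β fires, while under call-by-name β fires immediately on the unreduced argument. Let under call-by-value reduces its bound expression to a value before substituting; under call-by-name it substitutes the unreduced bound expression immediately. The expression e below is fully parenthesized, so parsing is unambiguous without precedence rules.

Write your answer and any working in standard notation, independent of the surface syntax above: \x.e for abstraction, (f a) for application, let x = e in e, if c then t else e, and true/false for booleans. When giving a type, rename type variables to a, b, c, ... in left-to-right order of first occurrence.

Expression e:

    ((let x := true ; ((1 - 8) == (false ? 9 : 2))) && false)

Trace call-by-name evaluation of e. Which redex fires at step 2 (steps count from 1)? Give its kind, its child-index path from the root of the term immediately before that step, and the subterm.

Answer: delta at 0.0 : (1 - 8)

Trace:
step 0: ((let x = true in ((1 - 8) == (if false then 9 else 2))) && false)
step 1: [let@0] (((1 - 8) == (if false then 9 else 2)) && false)
step 2: [delta@0.0] ((-7 == (if false then 9 else 2)) && false)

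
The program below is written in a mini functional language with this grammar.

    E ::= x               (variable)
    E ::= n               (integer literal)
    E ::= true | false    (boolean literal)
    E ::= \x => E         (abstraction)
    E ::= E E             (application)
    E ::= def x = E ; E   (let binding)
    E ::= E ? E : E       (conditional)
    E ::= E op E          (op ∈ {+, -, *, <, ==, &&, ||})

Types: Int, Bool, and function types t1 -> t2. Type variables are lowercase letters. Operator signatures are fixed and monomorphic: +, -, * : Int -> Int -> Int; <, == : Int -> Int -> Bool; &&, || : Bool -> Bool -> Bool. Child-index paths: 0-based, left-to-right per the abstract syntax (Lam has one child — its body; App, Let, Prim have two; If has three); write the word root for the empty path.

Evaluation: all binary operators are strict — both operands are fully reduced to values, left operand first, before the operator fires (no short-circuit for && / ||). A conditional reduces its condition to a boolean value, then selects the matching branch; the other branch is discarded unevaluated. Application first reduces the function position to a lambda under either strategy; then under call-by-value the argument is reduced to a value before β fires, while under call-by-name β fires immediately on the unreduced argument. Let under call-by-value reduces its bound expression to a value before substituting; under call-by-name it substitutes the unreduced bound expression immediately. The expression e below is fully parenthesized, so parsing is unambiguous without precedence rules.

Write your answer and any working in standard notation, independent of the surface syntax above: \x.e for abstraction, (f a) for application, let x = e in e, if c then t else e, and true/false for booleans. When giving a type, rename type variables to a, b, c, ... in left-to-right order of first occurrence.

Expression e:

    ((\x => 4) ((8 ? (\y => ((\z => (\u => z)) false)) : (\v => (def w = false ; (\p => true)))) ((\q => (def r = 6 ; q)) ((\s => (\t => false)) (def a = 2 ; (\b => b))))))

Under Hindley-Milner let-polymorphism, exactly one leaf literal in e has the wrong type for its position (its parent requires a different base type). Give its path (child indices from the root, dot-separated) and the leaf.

Answer: 1.0.0 : 8

Working:
\x._ : a -> Int
  unify Int ~ Bool
  FAIL: mismatch Int ~ Bool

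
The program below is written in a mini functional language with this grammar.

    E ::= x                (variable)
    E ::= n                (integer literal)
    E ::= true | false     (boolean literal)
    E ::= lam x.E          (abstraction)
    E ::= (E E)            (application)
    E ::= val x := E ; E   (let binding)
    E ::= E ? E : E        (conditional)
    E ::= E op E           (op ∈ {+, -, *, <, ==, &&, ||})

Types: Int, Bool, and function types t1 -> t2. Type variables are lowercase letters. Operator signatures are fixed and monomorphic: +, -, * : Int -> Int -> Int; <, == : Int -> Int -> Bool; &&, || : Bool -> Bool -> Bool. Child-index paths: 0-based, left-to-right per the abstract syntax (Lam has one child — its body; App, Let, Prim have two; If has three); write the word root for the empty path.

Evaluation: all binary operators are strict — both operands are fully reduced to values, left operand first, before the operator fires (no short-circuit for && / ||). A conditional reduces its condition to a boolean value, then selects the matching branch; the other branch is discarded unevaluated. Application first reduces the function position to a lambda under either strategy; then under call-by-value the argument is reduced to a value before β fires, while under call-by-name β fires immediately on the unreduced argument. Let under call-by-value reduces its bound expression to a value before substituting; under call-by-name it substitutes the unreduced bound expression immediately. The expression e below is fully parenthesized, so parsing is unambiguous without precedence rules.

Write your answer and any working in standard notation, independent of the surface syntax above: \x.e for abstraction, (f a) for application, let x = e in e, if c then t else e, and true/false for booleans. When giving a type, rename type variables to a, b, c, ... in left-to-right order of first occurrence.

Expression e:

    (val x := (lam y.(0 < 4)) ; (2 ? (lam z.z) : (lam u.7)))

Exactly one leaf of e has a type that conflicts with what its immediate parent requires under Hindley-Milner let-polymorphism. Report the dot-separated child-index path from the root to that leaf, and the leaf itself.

Answer: 1.0 : 2

Trace:
  unify Int ~ Int
  unify Int ~ Int
\y._ : a -> Bool
let x : forall. a -> Bool
  unify Int ~ Bool
  FAIL: mismatch Int ~ Bool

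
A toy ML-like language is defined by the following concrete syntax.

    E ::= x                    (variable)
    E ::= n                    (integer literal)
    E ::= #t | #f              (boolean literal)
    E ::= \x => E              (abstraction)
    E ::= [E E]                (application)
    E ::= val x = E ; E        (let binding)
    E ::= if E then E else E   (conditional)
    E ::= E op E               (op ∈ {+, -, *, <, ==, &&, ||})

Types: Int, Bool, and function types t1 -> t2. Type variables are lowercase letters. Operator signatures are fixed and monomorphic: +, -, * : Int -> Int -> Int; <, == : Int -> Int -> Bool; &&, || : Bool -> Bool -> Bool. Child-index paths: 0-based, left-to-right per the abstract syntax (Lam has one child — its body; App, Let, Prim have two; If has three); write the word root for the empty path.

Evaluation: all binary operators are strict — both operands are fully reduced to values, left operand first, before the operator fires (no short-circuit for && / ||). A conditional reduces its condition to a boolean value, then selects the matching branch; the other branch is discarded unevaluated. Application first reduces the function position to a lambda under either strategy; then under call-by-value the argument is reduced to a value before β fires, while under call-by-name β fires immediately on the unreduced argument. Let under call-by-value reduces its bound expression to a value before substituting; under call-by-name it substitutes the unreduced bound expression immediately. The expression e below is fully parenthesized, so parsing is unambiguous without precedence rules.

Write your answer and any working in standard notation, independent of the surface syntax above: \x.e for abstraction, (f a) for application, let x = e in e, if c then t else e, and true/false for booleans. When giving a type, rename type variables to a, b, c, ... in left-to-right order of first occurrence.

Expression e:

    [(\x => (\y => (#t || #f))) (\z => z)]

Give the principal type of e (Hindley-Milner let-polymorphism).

Answer: a -> Bool

Trace:
  unify Bool ~ Bool
  unify Bool ~ Bool
\y._ : b -> Bool
\x._ : a -> b -> Bool
z : c
\z._ : c -> c
  unify a -> b -> Bool ~ (c -> c) -> d
  unify a ~ c -> c
  unify b -> Bool ~ d
_ _ : b -> Bool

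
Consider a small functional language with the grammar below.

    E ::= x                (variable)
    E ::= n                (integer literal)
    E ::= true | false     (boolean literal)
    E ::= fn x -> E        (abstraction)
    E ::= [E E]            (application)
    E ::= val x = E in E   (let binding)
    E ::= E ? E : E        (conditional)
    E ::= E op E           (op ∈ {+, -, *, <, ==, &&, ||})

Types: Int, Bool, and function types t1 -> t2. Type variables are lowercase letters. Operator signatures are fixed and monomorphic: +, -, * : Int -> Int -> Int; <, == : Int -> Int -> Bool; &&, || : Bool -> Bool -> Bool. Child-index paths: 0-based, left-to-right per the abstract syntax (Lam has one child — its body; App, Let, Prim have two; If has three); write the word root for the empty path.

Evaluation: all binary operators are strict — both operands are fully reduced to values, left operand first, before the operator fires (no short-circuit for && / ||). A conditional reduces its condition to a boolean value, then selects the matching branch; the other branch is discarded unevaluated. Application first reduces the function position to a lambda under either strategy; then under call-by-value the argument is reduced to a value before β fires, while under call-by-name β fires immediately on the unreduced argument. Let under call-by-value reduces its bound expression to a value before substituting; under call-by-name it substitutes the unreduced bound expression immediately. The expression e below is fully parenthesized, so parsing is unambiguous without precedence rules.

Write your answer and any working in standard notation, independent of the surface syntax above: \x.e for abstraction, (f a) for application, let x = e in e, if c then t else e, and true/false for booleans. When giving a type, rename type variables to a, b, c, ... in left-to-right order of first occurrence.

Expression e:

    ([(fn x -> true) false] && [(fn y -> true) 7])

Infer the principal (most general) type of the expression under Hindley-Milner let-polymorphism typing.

Working:
\x._ : a -> Bool
  unify a -> Bool ~ Bool -> b
  unify a ~ Bool
  unify Bool ~ b
_ _ : Bool
  unify Bool ~ Bool
\y._ : c -> Bool
  unify c -> Bool ~ Int -> d
  unify c ~ Int
  unify Bool ~ d
_ _ : Bool
  unify Bool ~ Bool

Answer: Bool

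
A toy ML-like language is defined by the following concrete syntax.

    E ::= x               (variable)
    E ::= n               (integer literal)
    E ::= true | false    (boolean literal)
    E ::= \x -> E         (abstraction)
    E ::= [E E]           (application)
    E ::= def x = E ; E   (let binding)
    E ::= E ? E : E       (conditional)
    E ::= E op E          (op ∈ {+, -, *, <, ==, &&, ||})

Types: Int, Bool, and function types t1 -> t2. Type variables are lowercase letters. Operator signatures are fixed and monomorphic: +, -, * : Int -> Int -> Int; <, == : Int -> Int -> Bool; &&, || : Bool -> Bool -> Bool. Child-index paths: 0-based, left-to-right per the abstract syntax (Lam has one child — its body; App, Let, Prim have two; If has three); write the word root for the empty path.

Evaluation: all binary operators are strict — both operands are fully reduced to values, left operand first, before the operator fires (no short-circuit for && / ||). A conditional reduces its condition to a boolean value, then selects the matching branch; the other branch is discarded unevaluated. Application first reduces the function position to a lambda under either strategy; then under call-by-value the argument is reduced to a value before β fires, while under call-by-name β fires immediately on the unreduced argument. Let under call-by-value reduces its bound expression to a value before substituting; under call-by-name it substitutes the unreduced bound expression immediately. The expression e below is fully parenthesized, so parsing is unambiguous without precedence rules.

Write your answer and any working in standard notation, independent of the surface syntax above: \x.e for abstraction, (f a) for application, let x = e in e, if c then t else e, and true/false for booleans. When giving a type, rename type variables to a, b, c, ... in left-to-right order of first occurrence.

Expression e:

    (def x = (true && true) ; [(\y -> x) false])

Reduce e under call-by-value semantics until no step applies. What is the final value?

Answer: true

Trace:
step 0: (let x = (true && true) in ((\y.x) false))
step 1: [delta@0] (let x = true in ((\y.x) false))
step 2: [let@root] ((\y.true) false)
step 3: [beta@root] true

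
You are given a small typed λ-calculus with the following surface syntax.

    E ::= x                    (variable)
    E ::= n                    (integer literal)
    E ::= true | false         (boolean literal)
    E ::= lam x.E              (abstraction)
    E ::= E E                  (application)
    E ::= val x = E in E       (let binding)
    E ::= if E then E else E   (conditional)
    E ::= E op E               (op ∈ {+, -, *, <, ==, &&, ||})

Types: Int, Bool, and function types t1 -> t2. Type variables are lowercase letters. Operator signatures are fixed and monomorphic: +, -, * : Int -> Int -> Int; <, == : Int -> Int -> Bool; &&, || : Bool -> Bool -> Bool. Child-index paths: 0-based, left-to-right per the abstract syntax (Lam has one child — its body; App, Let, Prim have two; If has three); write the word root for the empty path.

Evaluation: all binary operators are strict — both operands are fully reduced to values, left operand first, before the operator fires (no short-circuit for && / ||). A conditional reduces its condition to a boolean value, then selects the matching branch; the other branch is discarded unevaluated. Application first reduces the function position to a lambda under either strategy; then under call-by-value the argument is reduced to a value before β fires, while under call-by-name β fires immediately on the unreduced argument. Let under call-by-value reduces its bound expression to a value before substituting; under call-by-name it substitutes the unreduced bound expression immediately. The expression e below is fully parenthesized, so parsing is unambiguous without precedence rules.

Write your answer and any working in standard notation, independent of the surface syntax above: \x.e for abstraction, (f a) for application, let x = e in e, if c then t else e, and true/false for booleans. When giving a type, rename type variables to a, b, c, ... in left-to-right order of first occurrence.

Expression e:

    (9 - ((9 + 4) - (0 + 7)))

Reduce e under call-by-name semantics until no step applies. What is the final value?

Answer: 3

Derivation:
step 0: (9 - ((9 + 4) - (0 + 7)))
step 1: [delta@1.0] (9 - (13 - (0 + 7)))
step 2: [delta@1.1] (9 - (13 - 7))
step 3: [delta@1] (9 - 6)
step 4: [delta@root] 3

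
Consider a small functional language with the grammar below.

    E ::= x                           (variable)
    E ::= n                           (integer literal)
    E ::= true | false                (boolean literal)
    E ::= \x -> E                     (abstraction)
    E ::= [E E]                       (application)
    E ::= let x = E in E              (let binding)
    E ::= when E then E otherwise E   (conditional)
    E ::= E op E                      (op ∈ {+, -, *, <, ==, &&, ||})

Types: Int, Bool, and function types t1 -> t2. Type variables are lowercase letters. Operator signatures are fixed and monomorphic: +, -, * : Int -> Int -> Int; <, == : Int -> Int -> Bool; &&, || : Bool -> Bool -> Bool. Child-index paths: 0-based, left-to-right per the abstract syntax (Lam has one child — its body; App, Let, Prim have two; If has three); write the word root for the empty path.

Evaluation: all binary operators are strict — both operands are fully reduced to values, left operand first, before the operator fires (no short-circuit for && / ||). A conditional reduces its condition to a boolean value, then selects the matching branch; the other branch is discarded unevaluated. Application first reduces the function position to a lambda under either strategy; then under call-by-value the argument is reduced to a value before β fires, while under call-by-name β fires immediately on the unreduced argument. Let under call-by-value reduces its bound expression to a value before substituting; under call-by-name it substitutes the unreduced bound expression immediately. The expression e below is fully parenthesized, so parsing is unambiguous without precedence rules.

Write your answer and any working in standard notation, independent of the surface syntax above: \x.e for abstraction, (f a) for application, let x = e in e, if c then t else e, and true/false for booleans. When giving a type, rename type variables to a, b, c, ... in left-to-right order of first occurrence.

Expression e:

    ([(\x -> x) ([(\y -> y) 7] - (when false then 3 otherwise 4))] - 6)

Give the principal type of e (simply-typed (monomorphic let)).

Trace:
x : a
\x._ : a -> a
y : b
\y._ : b -> b
  unify b -> b ~ Int -> c
  unify b ~ Int
  unify Int ~ c
_ _ : Int
  unify Int ~ Int
  unify Bool ~ Bool
  unify Int ~ Int
  unify Int ~ Int
  unify a -> a ~ Int -> d
  unify a ~ Int
  unify Int ~ d
_ _ : Int
  unify Int ~ Int
  unify Int ~ Int

Answer: Int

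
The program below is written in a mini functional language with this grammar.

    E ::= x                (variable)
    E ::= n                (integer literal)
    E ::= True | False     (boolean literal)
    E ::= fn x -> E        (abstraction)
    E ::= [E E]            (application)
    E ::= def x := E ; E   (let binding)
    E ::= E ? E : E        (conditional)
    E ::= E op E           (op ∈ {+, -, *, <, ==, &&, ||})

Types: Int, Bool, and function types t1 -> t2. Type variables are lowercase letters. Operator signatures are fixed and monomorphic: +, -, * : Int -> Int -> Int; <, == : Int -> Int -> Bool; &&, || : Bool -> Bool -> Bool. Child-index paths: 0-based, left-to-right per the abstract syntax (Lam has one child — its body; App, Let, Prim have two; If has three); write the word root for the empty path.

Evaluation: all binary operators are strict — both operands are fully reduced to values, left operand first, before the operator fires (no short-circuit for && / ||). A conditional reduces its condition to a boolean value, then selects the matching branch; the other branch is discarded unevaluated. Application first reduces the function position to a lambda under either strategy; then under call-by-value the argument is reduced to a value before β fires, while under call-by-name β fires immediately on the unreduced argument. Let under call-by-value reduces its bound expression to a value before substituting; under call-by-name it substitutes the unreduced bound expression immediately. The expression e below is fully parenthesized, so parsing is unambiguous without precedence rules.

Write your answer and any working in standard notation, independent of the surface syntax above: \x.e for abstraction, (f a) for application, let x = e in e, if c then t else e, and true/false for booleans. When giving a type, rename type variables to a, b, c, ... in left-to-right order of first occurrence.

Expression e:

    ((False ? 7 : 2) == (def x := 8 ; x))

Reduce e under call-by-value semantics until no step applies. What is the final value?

Trace:
step 0: ((if false then 7 else 2) == (let x = 8 in x))
step 1: [if@0] (2 == (let x = 8 in x))
step 2: [let@1] (2 == 8)
step 3: [delta@root] false

Answer: false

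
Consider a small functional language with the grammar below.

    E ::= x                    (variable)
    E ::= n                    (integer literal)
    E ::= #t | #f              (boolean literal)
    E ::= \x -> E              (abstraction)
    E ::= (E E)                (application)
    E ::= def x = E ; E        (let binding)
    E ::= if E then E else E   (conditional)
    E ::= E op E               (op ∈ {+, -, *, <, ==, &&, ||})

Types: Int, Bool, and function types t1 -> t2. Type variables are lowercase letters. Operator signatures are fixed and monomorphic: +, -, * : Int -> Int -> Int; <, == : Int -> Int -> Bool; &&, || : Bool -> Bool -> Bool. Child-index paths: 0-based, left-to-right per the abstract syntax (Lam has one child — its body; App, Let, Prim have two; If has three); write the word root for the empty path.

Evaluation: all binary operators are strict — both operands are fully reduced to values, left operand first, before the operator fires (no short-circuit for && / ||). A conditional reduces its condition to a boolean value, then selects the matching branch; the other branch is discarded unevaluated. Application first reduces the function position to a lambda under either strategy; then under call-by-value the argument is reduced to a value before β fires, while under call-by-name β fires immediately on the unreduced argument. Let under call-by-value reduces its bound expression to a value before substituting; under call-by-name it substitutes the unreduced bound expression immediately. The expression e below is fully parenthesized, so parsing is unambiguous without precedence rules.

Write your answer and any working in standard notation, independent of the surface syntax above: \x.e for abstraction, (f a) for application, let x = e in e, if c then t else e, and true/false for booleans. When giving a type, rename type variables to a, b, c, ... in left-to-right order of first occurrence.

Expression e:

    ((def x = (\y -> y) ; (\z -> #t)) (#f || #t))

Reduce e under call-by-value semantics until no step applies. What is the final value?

Trace:
step 0: ((let x = (\y.y) in (\z.true)) (false || true))
step 1: [let@0] ((\z.true) (false || true))
step 2: [delta@1] ((\z.true) true)
step 3: [beta@root] true

Answer: true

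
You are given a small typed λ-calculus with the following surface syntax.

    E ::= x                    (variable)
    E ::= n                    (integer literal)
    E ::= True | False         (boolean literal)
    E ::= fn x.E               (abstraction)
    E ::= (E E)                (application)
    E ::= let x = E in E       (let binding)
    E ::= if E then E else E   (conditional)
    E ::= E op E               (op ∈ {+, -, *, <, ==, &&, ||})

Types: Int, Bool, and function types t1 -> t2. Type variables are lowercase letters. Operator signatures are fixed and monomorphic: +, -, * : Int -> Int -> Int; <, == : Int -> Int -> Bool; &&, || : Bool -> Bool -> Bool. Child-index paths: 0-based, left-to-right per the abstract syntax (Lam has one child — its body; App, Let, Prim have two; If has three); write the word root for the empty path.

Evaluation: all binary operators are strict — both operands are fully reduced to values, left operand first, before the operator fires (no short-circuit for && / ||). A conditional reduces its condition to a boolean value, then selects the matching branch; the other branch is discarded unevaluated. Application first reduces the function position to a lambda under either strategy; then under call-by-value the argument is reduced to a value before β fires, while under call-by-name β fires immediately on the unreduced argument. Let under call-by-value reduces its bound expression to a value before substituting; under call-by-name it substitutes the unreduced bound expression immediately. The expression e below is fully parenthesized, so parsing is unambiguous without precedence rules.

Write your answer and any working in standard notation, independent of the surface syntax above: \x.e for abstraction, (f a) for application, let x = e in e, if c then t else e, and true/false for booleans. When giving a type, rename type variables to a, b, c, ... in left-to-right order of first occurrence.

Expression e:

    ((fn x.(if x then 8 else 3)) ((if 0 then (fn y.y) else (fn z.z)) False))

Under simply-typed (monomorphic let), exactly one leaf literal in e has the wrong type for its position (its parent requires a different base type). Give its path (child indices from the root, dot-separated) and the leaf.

Working:
x : a
  unify a ~ Bool
  unify Int ~ Int
\x._ : Bool -> Int
  unify Int ~ Bool
  FAIL: mismatch Int ~ Bool

Answer: 1.0.0 : 0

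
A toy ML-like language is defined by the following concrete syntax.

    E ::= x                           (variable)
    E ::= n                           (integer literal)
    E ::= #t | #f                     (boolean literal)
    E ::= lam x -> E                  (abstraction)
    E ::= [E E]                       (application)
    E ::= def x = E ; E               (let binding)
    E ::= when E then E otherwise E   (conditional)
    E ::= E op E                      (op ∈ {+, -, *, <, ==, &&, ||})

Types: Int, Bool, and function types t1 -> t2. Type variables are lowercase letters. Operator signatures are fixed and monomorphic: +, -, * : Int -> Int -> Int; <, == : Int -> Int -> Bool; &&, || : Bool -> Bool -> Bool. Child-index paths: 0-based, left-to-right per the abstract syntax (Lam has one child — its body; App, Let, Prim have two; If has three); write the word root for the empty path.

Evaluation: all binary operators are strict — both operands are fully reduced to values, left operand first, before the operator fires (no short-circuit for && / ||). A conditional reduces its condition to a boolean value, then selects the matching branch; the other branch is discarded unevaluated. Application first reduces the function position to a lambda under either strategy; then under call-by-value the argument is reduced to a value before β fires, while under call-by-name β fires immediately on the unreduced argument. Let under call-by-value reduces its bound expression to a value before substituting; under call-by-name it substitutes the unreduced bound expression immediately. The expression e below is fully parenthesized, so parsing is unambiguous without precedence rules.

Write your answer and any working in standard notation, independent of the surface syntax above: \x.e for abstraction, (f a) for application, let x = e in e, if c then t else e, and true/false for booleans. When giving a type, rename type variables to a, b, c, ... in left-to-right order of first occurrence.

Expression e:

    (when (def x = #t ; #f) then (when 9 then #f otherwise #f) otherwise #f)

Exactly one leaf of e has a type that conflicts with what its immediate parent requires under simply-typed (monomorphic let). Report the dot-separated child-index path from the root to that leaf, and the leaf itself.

Derivation:
let x : Bool
  unify Bool ~ Bool
  unify Int ~ Bool
  FAIL: mismatch Int ~ Bool

Answer: 1.0 : 9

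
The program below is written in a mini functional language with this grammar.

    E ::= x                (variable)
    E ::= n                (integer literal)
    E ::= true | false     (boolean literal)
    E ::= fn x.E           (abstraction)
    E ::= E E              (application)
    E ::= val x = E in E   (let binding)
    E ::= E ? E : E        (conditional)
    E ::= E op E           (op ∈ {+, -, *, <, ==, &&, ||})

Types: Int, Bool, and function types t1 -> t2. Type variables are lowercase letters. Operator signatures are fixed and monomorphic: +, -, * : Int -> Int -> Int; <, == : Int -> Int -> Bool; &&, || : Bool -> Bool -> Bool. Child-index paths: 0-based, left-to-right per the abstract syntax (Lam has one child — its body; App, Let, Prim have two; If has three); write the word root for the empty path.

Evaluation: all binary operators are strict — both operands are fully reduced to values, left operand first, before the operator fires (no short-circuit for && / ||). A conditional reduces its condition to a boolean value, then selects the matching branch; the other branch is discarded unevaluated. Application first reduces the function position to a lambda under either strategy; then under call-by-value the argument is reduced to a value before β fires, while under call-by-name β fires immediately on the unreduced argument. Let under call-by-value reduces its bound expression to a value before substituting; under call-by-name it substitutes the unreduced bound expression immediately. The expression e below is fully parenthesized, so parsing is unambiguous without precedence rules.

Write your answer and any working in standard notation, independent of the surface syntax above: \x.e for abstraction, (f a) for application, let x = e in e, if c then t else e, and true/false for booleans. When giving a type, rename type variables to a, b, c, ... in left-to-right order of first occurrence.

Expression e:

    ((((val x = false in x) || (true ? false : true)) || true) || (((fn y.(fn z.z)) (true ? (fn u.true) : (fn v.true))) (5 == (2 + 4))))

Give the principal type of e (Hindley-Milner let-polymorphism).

Trace:
let x : Bool
x : Bool
  unify Bool ~ Bool
  unify Bool ~ Bool
  unify Bool ~ Bool
  unify Bool ~ Bool
  unify Bool ~ Bool
  unify Bool ~ Bool
  unify Bool ~ Bool
z : b
\z._ : b -> b
\y._ : a -> b -> b
  unify Bool ~ Bool
\u._ : c -> Bool
\v._ : d -> Bool
  unify c -> Bool ~ d -> Bool
  unify c ~ d
  unify Bool ~ Bool
  unify a -> b -> b ~ (d -> Bool) -> e
  unify a ~ d -> Bool
  unify b -> b ~ e
_ _ : b -> b
  unify Int ~ Int
  unify Int ~ Int
  unify Int ~ Int
  unify Int ~ Int
  unify b -> b ~ Bool -> f
  unify b ~ Bool
  unify Bool ~ f
_ _ : Bool
  unify Bool ~ Bool

Answer: Bool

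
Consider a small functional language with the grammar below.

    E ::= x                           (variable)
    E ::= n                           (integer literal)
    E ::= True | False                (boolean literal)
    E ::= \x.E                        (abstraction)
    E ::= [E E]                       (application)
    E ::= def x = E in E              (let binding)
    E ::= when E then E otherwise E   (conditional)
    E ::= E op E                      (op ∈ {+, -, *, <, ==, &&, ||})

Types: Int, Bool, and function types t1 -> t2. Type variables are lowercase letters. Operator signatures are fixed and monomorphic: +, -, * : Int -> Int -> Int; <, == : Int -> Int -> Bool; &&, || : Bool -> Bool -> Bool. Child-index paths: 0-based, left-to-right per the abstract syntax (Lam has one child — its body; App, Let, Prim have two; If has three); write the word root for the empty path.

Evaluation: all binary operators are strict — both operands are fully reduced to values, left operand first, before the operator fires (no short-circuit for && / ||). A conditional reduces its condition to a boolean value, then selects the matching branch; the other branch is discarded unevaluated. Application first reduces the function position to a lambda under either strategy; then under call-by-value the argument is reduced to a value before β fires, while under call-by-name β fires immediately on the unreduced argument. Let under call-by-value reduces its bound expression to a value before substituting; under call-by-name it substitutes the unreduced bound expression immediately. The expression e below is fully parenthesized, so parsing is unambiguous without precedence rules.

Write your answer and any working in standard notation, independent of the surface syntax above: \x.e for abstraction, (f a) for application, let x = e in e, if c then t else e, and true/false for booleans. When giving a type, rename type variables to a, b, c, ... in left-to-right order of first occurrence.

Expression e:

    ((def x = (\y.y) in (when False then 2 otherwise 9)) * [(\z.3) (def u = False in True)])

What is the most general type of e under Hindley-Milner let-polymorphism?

Answer: Int

Derivation:
y : a
\y._ : a -> a
let x : forall. a -> a
  unify Bool ~ Bool
  unify Int ~ Int
  unify Int ~ Int
\z._ : b -> Int
let u : Bool
  unify b -> Int ~ Bool -> c
  unify b ~ Bool
  unify Int ~ c
_ _ : Int
  unify Int ~ Int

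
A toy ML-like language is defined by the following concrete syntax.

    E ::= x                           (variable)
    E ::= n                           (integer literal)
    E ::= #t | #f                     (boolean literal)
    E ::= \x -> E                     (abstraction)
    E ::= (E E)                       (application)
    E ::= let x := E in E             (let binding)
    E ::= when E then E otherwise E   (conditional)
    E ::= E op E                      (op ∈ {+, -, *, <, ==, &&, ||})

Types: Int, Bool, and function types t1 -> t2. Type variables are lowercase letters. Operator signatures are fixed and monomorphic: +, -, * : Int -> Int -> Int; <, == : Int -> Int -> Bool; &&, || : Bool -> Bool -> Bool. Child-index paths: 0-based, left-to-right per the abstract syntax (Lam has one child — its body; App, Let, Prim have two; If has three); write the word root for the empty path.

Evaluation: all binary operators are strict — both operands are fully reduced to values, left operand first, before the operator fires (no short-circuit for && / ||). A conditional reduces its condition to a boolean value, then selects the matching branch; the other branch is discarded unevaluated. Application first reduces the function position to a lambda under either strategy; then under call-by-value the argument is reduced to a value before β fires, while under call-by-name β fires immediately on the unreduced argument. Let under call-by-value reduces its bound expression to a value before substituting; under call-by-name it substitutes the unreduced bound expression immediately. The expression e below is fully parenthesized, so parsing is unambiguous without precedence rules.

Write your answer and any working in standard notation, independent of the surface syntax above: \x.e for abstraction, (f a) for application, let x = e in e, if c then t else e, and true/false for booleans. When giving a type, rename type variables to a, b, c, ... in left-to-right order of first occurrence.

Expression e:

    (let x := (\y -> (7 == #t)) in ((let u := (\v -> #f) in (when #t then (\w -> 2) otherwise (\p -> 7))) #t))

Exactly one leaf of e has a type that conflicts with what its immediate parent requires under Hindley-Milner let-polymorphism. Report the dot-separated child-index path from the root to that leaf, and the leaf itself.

Derivation:
  unify Int ~ Int
  unify Bool ~ Int
  FAIL: mismatch Bool ~ Int

Answer: 0.0.1 : true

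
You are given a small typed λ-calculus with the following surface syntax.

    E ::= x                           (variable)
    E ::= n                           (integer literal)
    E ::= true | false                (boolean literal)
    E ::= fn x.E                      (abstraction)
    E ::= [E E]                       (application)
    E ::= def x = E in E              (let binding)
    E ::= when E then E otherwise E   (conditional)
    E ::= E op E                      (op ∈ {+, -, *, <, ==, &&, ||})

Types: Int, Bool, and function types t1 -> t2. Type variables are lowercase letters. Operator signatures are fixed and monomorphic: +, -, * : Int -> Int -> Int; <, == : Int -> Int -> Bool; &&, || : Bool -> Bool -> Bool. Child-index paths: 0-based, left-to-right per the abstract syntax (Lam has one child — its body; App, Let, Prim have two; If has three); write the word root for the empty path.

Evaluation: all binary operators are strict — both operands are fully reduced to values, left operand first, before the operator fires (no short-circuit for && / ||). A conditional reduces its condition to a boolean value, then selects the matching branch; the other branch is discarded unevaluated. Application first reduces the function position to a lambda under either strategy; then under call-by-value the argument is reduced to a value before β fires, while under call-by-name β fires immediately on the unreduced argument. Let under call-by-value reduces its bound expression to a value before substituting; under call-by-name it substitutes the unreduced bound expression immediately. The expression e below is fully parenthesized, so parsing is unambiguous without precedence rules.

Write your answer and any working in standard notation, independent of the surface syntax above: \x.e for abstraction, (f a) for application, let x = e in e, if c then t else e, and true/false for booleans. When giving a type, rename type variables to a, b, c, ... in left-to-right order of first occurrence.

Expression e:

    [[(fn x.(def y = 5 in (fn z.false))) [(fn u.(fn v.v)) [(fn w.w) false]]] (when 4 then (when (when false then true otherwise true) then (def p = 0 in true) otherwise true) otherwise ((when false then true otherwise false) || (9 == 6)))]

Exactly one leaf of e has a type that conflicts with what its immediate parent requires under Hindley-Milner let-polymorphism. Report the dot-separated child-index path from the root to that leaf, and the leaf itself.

Derivation:
let y : Int
\z._ : b -> Bool
\x._ : a -> b -> Bool
v : d
\v._ : d -> d
\u._ : c -> d -> d
w : e
\w._ : e -> e
  unify e -> e ~ Bool -> f
  unify e ~ Bool
  unify Bool ~ f
_ _ : Bool
  unify c -> d -> d ~ Bool -> g
  unify c ~ Bool
  unify d -> d ~ g
_ _ : d -> d
  unify a -> b -> Bool ~ (d -> d) -> h
  unify a ~ d -> d
  unify b -> Bool ~ h
_ _ : b -> Bool
  unify Int ~ Bool
  FAIL: mismatch Int ~ Bool

Answer: 1.0 : 4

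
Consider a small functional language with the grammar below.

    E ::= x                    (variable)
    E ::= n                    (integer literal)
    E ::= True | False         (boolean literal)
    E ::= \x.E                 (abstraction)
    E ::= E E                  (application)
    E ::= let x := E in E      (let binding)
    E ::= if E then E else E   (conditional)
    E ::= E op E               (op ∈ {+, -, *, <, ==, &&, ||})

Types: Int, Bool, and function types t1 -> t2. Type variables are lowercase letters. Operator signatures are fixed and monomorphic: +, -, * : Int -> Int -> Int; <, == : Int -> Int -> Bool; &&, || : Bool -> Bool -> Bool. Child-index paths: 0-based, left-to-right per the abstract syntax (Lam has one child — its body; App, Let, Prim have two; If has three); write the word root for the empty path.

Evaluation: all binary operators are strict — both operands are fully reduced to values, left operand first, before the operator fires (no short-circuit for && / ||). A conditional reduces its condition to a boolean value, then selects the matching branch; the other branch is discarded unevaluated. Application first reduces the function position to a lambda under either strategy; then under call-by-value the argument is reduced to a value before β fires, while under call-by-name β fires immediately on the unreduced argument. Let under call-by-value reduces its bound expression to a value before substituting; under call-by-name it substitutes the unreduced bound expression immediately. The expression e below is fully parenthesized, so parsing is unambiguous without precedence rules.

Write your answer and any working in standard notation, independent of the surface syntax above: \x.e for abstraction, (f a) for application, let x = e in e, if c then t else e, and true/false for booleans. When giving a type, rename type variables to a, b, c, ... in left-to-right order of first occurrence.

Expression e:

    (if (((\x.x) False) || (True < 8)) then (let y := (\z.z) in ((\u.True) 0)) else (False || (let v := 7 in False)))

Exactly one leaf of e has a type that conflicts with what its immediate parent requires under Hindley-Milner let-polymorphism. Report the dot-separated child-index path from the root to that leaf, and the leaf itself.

Answer: 0.1.0 : true

Derivation:
x : a
\x._ : a -> a
  unify a -> a ~ Bool -> b
  unify a ~ Bool
  unify Bool ~ b
_ _ : Bool
  unify Bool ~ Bool
  unify Bool ~ Int
  FAIL: mismatch Bool ~ Int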